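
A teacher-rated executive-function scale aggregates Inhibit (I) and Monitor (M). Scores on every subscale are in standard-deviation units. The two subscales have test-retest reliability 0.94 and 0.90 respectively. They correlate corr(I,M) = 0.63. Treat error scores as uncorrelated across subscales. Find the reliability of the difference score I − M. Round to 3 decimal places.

0.784

Var(I−M) = 1 + 1 − 2·0.63 = 2 − 1.26 = 0.74.
With uncorrelated errors the cross-covariances are all true-score covariance, so they carry over unchanged; only the diagonal terms shrink to ρᵢσᵢ².
True-score variance = [0.94 + 0.90] − 1.26 = 1.84 − 1.26 = 0.58.
Reliability = 0.58 / 0.74 = 0.784.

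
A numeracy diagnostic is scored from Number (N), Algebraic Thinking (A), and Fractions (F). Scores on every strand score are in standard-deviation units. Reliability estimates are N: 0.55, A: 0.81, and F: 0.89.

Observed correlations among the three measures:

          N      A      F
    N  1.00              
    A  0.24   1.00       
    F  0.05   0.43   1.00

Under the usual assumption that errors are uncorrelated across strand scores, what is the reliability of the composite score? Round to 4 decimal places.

0.8311

Var(N+A+F) = 3 + 2·[0.24 + 0.05 + 0.43] = 3 + 1.44 = 4.44.
Under uncorrelated errors the observed covariances equal the true-score covariances, so only the own-variance terms attenuate.
True-score variance = [0.55 + 0.81 + 0.89] + 1.44 = 2.25 + 1.44 = 3.69.
Reliability = 3.69 / 4.44 = 0.8311.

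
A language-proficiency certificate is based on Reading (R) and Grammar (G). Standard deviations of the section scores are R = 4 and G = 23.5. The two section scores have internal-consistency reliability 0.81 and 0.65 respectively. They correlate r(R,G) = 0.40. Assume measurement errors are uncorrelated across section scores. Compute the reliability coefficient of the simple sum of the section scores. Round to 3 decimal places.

0.695

Var(R+G) = 4² + 23.5² + 2·[4·23.5·0.40] = 568.25 + 75.2 = 643.45.
Under uncorrelated errors the observed covariances equal the true-score covariances, so only the own-variance terms attenuate.
True-score variance = [4²·0.81 + 23.5²·0.65] + 75.2 = 371.923 + 75.2 = 447.123.
Reliability = 447.123 / 643.45 = 0.695.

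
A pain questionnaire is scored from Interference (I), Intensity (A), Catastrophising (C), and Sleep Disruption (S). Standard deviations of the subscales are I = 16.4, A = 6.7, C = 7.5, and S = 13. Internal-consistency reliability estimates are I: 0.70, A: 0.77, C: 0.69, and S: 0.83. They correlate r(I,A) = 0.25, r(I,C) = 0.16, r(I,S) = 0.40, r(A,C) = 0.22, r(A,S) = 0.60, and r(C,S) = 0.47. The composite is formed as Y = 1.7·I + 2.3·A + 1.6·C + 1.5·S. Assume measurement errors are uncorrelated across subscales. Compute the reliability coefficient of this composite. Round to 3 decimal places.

0.866

Var(Y) = 1.7²·16.4² + 2.3²·6.7² + 1.6²·7.5² + 1.5²·13² + 2·[3.91·16.4·6.7·0.25 + 2.72·16.4·7.5·0.16 + 2.55·16.4·13·0.40 + 3.68·6.7·7.5·0.22 + 3.45·6.7·13·0.60 + 2.4·7.5·13·0.47] = 1539.01 + 1418.72 = 2957.73.
Under uncorrelated errors the observed covariances equal the true-score covariances, so only the own-variance terms attenuate.
True-score variance = [1.7²·16.4²·0.70 + 2.3²·6.7²·0.77 + 1.6²·7.5²·0.69 + 1.5²·13²·0.83] + 1418.72 = 1141.92 + 1418.72 = 2560.65.
Reliability = 2560.65 / 2957.73 = 0.866.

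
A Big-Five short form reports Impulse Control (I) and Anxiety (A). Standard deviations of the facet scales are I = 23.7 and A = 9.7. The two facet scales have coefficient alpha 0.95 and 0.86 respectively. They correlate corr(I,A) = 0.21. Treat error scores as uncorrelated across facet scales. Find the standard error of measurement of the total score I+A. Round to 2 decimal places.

6.42

Var(total) = 655.78 + 96.5538 = 752.334.
True-score variance = 614.523 + 96.5538 = 711.077, so reliability = 0.9452.
Error variance = 752.334 − 711.077 = 41.2571; SEM = √41.2571 = 6.42.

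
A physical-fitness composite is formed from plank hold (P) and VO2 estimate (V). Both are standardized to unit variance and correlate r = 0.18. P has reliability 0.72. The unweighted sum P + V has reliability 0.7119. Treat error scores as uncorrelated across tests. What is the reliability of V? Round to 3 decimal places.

Var(P+V) = 2 + 2·0.18 = 2.360.
True-score variance = ρ_P + ρ_V + 2·0.18, so 0.7119 = (0.72 + ρ_V + 0.36) / 2.360.
ρ_V = 0.7119·2.360 − 0.72 − 0.36 = 0.600.

0.600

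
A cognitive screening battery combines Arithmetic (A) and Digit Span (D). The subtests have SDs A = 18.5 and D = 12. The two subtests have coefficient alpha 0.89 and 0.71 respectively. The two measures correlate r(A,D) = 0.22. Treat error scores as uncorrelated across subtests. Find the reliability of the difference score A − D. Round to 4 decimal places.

Var(A−D) = 18.5² + 12² − 2·18.5·12·0.22 = 486.25 − 97.68 = 388.57.
Under uncorrelated errors the observed covariances equal the true-score covariances, so only the own-variance terms attenuate.
True-score variance = [18.5²·0.89 + 12²·0.71] − 97.68 = 406.843 − 97.68 = 309.163.
Reliability = 309.163 / 388.57 = 0.7956.

0.7956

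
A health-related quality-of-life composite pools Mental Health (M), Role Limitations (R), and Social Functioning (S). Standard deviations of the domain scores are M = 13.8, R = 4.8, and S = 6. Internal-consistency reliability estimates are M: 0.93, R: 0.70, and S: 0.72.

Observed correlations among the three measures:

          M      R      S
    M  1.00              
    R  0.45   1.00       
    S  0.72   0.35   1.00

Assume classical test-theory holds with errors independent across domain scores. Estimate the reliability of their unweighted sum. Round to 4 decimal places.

Var(M+R+S) = 13.8² + 4.8² + 6² + 2·[13.8·4.8·0.45 + 13.8·6·0.72 + 4.8·6·0.35] = 249.48 + 199.008 = 448.488.
Because errors are independent across components, Cov(Tᵢ,Tⱼ) = Cov(Xᵢ,Xⱼ); the off-diagonal part of the true-score variance is the same as above.
True-score variance = [13.8²·0.93 + 4.8²·0.70 + 6²·0.72] + 199.008 = 219.157 + 199.008 = 418.165.
Reliability = 418.165 / 448.488 = 0.9324.

0.9324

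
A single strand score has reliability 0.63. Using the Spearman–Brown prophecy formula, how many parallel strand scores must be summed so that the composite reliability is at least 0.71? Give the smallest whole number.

2

k ≥ ρ*(1−ρ₁)/(ρ₁(1−ρ*)) = 0.71·0.37 / (0.63·0.29) = 1.438.
Smallest integer k = 2.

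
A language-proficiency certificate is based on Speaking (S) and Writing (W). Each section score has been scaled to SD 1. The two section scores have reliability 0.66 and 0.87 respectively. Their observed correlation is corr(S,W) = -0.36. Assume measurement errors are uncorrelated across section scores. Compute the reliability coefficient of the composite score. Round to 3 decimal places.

0.633

Var(S+W) = 2 + 2·[(-0.36)] = 2 − 0.72 = 1.28.
Because errors are independent across components, Cov(Tᵢ,Tⱼ) = Cov(Xᵢ,Xⱼ); the off-diagonal part of the true-score variance is the same as above.
True-score variance = [0.66 + 0.87] − 0.72 = 1.53 − 0.72 = 0.81.
Reliability = 0.81 / 1.28 = 0.633.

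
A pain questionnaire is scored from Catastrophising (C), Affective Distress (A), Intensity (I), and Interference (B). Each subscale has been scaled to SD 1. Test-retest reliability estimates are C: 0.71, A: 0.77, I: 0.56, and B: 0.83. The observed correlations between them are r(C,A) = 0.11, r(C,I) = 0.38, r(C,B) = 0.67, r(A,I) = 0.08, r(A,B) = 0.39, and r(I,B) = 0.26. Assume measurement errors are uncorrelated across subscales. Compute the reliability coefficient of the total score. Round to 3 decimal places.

0.855

Var(C+A+I+B) = 4 + 2·[0.11 + 0.38 + 0.67 + 0.08 + 0.39 + 0.26] = 4 + 3.78 = 7.78.
Because errors are independent across components, Cov(Tᵢ,Tⱼ) = Cov(Xᵢ,Xⱼ); the off-diagonal part of the true-score variance is the same as above.
True-score variance = [0.71 + 0.77 + 0.56 + 0.83] + 3.78 = 2.87 + 3.78 = 6.65.
Reliability = 6.65 / 7.78 = 0.855.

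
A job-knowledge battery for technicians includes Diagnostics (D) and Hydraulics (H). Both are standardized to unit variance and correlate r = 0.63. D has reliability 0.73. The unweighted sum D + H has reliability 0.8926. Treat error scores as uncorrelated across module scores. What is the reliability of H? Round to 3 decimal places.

0.920

Var(D+H) = 2 + 2·0.63 = 3.260.
True-score variance = ρ_D + ρ_H + 2·0.63, so 0.8926 = (0.73 + ρ_H + 1.26) / 3.260.
ρ_H = 0.8926·3.260 − 0.73 − 1.26 = 0.920.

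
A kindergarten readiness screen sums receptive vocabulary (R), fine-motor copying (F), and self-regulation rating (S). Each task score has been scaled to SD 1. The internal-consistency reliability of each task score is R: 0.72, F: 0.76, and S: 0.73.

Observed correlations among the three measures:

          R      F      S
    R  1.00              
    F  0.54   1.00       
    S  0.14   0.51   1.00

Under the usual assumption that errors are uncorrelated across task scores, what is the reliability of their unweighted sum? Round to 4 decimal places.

0.8532

Var(R+F+S) = 3 + 2·[0.54 + 0.14 + 0.51] = 3 + 2.38 = 5.38.
Under uncorrelated errors the observed covariances equal the true-score covariances, so only the own-variance terms attenuate.
True-score variance = [0.72 + 0.76 + 0.73] + 2.38 = 2.21 + 2.38 = 4.59.
Reliability = 4.59 / 5.38 = 0.8532.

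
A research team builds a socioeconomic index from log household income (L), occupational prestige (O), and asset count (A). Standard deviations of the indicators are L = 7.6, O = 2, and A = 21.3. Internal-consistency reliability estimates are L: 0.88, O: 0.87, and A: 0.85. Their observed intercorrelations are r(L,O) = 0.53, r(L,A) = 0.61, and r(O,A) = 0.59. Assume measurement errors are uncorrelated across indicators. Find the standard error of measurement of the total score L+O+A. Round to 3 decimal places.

8.689

Var(total) = 515.45 + 263.874 = 779.324.
True-score variance = 439.945 + 263.874 = 703.819, so reliability = 0.9031.
Error variance = 779.324 − 703.819 = 75.5047; SEM = √75.5047 = 8.689.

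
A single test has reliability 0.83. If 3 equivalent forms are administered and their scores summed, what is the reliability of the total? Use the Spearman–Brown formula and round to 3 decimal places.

ρ_k = kρ / (1 + (k−1)ρ) = 3·0.83 / (1 + 2·0.83) = 2.490 / 2.660 = 0.936.

0.936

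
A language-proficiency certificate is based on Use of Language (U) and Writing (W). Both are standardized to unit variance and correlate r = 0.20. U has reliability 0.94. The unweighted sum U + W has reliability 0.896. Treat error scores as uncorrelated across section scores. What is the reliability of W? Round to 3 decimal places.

Var(U+W) = 2 + 2·0.20 = 2.400.
True-score variance = ρ_U + ρ_W + 2·0.20, so 0.896 = (0.94 + ρ_W + 0.40) / 2.400.
ρ_W = 0.896·2.400 − 0.94 − 0.40 = 0.810.

0.810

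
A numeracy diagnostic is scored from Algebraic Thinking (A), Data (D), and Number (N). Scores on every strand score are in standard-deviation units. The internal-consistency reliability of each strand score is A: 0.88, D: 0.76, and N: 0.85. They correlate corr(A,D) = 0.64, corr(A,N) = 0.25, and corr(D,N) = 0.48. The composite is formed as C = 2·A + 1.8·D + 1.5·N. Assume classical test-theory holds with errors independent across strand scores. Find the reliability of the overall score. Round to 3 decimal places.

0.912

Var(C) = 2² + 1.8² + 1.5² + 2·[3.6·0.64 + 3·0.25 + 2.7·0.48] = 9.49 + 8.7 = 18.19.
Under uncorrelated errors the observed covariances equal the true-score covariances, so only the own-variance terms attenuate.
True-score variance = [2²·0.88 + 1.8²·0.76 + 1.5²·0.85] + 8.7 = 7.8949 + 8.7 = 16.5949.
Reliability = 16.5949 / 18.19 = 0.912.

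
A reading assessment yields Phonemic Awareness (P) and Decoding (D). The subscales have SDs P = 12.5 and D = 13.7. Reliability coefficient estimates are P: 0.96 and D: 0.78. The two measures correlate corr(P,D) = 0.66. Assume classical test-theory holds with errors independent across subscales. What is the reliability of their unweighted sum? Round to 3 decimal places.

0.917

Var(P+D) = 12.5² + 13.7² + 2·[12.5·13.7·0.66] = 343.94 + 226.05 = 569.99.
With uncorrelated errors the cross-covariances are all true-score covariance, so they carry over unchanged; only the diagonal terms shrink to ρᵢσᵢ².
True-score variance = [12.5²·0.96 + 13.7²·0.78] + 226.05 = 296.398 + 226.05 = 522.448.
Reliability = 522.448 / 569.99 = 0.917.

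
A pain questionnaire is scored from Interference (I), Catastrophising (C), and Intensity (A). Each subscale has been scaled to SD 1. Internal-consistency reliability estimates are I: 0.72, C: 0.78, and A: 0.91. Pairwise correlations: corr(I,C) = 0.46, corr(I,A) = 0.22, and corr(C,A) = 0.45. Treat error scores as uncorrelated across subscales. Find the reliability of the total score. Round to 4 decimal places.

0.8878

Var(I+C+A) = 3 + 2·[0.46 + 0.22 + 0.45] = 3 + 2.26 = 5.26.
Under uncorrelated errors the observed covariances equal the true-score covariances, so only the own-variance terms attenuate.
True-score variance = [0.72 + 0.78 + 0.91] + 2.26 = 2.41 + 2.26 = 4.67.
Reliability = 4.67 / 5.26 = 0.8878.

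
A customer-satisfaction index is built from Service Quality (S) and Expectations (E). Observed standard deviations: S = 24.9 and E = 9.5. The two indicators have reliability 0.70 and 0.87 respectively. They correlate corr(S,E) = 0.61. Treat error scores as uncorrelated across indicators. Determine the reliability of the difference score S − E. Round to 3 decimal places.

Var(S−E) = 24.9² + 9.5² − 2·24.9·9.5·0.61 = 710.26 − 288.591 = 421.669.
Under uncorrelated errors the observed covariances equal the true-score covariances, so only the own-variance terms attenuate.
True-score variance = [24.9²·0.70 + 9.5²·0.87] − 288.591 = 512.524 − 288.591 = 223.933.
Reliability = 223.933 / 421.669 = 0.531.

0.531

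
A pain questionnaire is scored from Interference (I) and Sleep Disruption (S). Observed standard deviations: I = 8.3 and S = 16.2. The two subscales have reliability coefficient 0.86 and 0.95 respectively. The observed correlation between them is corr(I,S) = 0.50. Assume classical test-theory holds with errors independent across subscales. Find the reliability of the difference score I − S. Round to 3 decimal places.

0.884

Var(I−S) = 8.3² + 16.2² − 2·8.3·16.2·0.50 = 331.33 − 134.46 = 196.87.
Because errors are independent across components, Cov(Tᵢ,Tⱼ) = Cov(Xᵢ,Xⱼ); the off-diagonal part of the true-score variance is the same as above.
True-score variance = [8.3²·0.86 + 16.2²·0.95] − 134.46 = 308.563 − 134.46 = 174.103.
Reliability = 174.103 / 196.87 = 0.884.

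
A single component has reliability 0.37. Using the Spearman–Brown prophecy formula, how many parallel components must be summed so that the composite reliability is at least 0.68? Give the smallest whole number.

k ≥ ρ*(1−ρ₁)/(ρ₁(1−ρ*)) = 0.68·0.63 / (0.37·0.32) = 3.618.
Smallest integer k = 4.

4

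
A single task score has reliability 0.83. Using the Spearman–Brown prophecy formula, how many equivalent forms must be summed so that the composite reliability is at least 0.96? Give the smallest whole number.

k ≥ ρ*(1−ρ₁)/(ρ₁(1−ρ*)) = 0.96·0.17 / (0.83·0.04) = 4.916.
Smallest integer k = 5.

5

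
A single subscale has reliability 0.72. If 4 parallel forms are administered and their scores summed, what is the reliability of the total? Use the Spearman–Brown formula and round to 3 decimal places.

ρ_k = kρ / (1 + (k−1)ρ) = 4·0.72 / (1 + 3·0.72) = 2.880 / 3.160 = 0.911.

0.911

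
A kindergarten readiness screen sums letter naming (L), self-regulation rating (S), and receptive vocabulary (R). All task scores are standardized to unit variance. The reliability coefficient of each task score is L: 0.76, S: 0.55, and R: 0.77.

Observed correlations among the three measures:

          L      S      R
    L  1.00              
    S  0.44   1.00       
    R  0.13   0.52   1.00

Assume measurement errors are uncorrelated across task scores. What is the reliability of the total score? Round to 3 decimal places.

0.822

Var(L+S+R) = 3 + 2·[0.44 + 0.13 + 0.52] = 3 + 2.18 = 5.18.
Because errors are independent across components, Cov(Tᵢ,Tⱼ) = Cov(Xᵢ,Xⱼ); the off-diagonal part of the true-score variance is the same as above.
True-score variance = [0.76 + 0.55 + 0.77] + 2.18 = 2.08 + 2.18 = 4.26.
Reliability = 4.26 / 5.18 = 0.822.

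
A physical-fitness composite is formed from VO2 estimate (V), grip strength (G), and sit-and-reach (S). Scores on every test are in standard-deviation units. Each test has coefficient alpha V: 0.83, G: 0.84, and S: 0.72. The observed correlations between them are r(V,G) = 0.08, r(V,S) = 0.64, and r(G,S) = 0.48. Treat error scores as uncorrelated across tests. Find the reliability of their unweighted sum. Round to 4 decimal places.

0.8870

Var(V+G+S) = 3 + 2·[0.08 + 0.64 + 0.48] = 3 + 2.4 = 5.4.
Under uncorrelated errors the observed covariances equal the true-score covariances, so only the own-variance terms attenuate.
True-score variance = [0.83 + 0.84 + 0.72] + 2.4 = 2.39 + 2.4 = 4.79.
Reliability = 4.79 / 5.4 = 0.8870.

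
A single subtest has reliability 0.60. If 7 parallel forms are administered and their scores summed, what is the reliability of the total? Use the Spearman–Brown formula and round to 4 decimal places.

ρ_k = kρ / (1 + (k−1)ρ) = 7·0.60 / (1 + 6·0.60) = 4.200 / 4.600 = 0.9130.

0.9130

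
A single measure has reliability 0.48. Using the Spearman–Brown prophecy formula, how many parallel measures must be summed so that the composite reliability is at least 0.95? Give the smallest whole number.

21

k ≥ ρ*(1−ρ₁)/(ρ₁(1−ρ*)) = 0.95·0.52 / (0.48·0.05) = 20.583.
Smallest integer k = 21.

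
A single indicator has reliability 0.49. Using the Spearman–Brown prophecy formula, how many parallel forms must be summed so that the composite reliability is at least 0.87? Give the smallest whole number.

7

k ≥ ρ*(1−ρ₁)/(ρ₁(1−ρ*)) = 0.87·0.51 / (0.49·0.13) = 6.965.
Smallest integer k = 7.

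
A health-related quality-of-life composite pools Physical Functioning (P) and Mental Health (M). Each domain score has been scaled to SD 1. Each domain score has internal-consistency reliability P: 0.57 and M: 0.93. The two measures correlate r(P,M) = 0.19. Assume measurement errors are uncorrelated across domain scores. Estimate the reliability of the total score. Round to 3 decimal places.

0.790

Var(P+M) = 2 + 2·[0.19] = 2 + 0.38 = 2.38.
With uncorrelated errors the cross-covariances are all true-score covariance, so they carry over unchanged; only the diagonal terms shrink to ρᵢσᵢ².
True-score variance = [0.57 + 0.93] + 0.38 = 1.5 + 0.38 = 1.88.
Reliability = 1.88 / 2.38 = 0.790.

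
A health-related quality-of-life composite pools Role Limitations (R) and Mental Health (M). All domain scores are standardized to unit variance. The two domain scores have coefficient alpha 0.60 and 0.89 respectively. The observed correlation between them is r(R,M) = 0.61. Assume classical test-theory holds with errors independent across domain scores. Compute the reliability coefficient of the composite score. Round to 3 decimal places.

Var(R+M) = 2 + 2·[0.61] = 2 + 1.22 = 3.22.
Because errors are independent across components, Cov(Tᵢ,Tⱼ) = Cov(Xᵢ,Xⱼ); the off-diagonal part of the true-score variance is the same as above.
True-score variance = [0.60 + 0.89] + 1.22 = 1.49 + 1.22 = 2.71.
Reliability = 2.71 / 3.22 = 0.842.

0.842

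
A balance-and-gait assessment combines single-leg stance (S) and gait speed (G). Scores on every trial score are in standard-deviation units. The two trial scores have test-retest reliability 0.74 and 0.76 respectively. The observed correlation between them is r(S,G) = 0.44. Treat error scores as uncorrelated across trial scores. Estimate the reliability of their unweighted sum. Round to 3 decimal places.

0.826

Var(S+G) = 2 + 2·[0.44] = 2 + 0.88 = 2.88.
Under uncorrelated errors the observed covariances equal the true-score covariances, so only the own-variance terms attenuate.
True-score variance = [0.74 + 0.76] + 0.88 = 1.5 + 0.88 = 2.38.
Reliability = 2.38 / 2.88 = 0.826.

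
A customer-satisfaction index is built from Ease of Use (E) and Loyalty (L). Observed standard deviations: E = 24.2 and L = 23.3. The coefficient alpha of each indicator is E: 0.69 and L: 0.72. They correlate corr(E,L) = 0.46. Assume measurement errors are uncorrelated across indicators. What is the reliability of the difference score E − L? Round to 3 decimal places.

Var(E−L) = 24.2² + 23.3² − 2·24.2·23.3·0.46 = 1128.53 − 518.751 = 609.779.
Because errors are independent across components, Cov(Tᵢ,Tⱼ) = Cov(Xᵢ,Xⱼ); the off-diagonal part of the true-score variance is the same as above.
True-score variance = [24.2²·0.69 + 23.3²·0.72] − 518.751 = 794.972 − 518.751 = 276.221.
Reliability = 276.221 / 609.779 = 0.453.

0.453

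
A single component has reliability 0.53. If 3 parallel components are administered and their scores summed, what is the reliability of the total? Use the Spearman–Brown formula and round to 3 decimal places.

0.772

ρ_k = kρ / (1 + (k−1)ρ) = 3·0.53 / (1 + 2·0.53) = 1.590 / 2.060 = 0.772.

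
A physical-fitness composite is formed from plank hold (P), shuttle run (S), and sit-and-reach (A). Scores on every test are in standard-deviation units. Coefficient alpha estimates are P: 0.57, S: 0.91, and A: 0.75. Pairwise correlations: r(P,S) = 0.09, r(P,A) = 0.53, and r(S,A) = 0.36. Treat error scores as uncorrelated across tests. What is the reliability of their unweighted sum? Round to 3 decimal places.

0.845

Var(P+S+A) = 3 + 2·[0.09 + 0.53 + 0.36] = 3 + 1.96 = 4.96.
Under uncorrelated errors the observed covariances equal the true-score covariances, so only the own-variance terms attenuate.
True-score variance = [0.57 + 0.91 + 0.75] + 1.96 = 2.23 + 1.96 = 4.19.
Reliability = 4.19 / 4.96 = 0.845.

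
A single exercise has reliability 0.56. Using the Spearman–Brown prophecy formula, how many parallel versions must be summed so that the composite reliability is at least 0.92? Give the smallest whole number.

k ≥ ρ*(1−ρ₁)/(ρ₁(1−ρ*)) = 0.92·0.44 / (0.56·0.08) = 9.036.
Smallest integer k = 10.

10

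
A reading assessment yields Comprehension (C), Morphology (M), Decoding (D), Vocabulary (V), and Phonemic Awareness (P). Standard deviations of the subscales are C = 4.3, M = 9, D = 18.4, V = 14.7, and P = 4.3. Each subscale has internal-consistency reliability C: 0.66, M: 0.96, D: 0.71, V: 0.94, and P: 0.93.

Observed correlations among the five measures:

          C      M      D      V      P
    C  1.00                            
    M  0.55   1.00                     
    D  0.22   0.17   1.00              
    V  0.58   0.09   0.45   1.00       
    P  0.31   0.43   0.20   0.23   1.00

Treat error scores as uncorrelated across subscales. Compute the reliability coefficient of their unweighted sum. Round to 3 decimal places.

Var(C+M+D+V+P) = 4.3² + 9² + 18.4² + 14.7² + 4.3² + 2·[4.3·9·0.55 + 4.3·18.4·0.22 + 4.3·14.7·0.58 + 4.3·4.3·0.31 + 9·18.4·0.17 + 9·14.7·0.09 + 9·4.3·0.43 + 18.4·14.7·0.45 + 18.4·4.3·0.20 + 14.7·4.3·0.23] = 672.63 + 579.727 = 1252.36.
Under uncorrelated errors the observed covariances equal the true-score covariances, so only the own-variance terms attenuate.
True-score variance = [4.3²·0.66 + 9²·0.96 + 18.4²·0.71 + 14.7²·0.94 + 4.3²·0.93] + 579.727 = 550.661 + 579.727 = 1130.39.
Reliability = 1130.39 / 1252.36 = 0.903.

0.903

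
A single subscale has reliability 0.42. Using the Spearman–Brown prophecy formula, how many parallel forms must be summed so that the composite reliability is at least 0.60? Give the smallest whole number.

k ≥ ρ*(1−ρ₁)/(ρ₁(1−ρ*)) = 0.60·0.58 / (0.42·0.40) = 2.071.
Smallest integer k = 3.

3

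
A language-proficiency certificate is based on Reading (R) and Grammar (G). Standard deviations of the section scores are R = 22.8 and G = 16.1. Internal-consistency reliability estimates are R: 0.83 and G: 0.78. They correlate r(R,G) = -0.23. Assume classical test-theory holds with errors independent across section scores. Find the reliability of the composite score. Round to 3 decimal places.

Var(R+G) = 22.8² + 16.1² + 2·[22.8·16.1·(-0.23)] = 779.05 − 168.857 = 610.193.
With uncorrelated errors the cross-covariances are all true-score covariance, so they carry over unchanged; only the diagonal terms shrink to ρᵢσᵢ².
True-score variance = [22.8²·0.83 + 16.1²·0.78] − 168.857 = 633.651 − 168.857 = 464.794.
Reliability = 464.794 / 610.193 = 0.762.

0.762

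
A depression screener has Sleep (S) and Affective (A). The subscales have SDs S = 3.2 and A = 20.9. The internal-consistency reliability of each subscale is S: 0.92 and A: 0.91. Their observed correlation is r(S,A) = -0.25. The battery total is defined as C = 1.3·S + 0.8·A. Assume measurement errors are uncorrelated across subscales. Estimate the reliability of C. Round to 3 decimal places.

0.899

Var(C) = 1.3²·3.2² + 0.8²·20.9² + 2·[1.04·3.2·20.9·(-0.25)] = 296.864 − 34.7776 = 262.086.
Under uncorrelated errors the observed covariances equal the true-score covariances, so only the own-variance terms attenuate.
True-score variance = [1.3²·3.2²·0.92 + 0.8²·20.9²·0.91] − 34.7776 = 270.319 − 34.7776 = 235.542.
Reliability = 235.542 / 262.086 = 0.899.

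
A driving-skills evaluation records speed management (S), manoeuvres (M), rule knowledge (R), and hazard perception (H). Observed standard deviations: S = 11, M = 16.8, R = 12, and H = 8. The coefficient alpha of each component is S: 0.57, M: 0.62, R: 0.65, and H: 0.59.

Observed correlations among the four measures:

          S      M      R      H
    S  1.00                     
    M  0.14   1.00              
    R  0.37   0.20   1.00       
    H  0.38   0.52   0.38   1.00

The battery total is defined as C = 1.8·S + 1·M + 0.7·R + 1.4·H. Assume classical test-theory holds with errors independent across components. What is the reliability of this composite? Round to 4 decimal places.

0.7771

Var(C) = 1.8²·11² + 16.8² + 0.7²·12² + 1.4²·8² + 2·[1.8·11·16.8·0.14 + 1.26·11·12·0.37 + 2.52·11·8·0.38 + 0.7·16.8·12·0.20 + 1.4·16.8·8·0.52 + 0.98·12·8·0.38] = 870.28 + 708.389 = 1578.67.
Because errors are independent across components, Cov(Tᵢ,Tⱼ) = Cov(Xᵢ,Xⱼ); the off-diagonal part of the true-score variance is the same as above.
True-score variance = [1.8²·11²·0.57 + 16.8²·0.62 + 0.7²·12²·0.65 + 1.4²·8²·0.59] + 708.389 = 518.325 + 708.389 = 1226.71.
Reliability = 1226.71 / 1578.67 = 0.7771.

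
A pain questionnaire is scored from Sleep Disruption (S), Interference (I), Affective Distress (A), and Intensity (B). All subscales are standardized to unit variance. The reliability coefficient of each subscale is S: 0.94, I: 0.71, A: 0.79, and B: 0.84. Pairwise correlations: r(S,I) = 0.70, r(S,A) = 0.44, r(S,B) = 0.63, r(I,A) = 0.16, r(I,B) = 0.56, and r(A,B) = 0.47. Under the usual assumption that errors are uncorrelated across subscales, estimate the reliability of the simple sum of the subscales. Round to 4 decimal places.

0.9274

Var(S+I+A+B) = 4 + 2·[0.70 + 0.44 + 0.63 + 0.16 + 0.56 + 0.47] = 4 + 5.92 = 9.92.
With uncorrelated errors the cross-covariances are all true-score covariance, so they carry over unchanged; only the diagonal terms shrink to ρᵢσᵢ².
True-score variance = [0.94 + 0.71 + 0.79 + 0.84] + 5.92 = 3.28 + 5.92 = 9.2.
Reliability = 9.2 / 9.92 = 0.9274.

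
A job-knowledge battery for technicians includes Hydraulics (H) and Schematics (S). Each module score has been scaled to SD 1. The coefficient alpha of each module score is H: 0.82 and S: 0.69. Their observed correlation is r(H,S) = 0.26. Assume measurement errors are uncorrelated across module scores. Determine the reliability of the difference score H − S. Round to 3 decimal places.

Var(H−S) = 1 + 1 − 2·0.26 = 2 − 0.52 = 1.48.
Under uncorrelated errors the observed covariances equal the true-score covariances, so only the own-variance terms attenuate.
True-score variance = [0.82 + 0.69] − 0.52 = 1.51 − 0.52 = 0.99.
Reliability = 0.99 / 1.48 = 0.669.

0.669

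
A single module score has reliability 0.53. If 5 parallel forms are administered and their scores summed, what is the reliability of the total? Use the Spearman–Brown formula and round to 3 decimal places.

ρ_k = kρ / (1 + (k−1)ρ) = 5·0.53 / (1 + 4·0.53) = 2.650 / 3.120 = 0.849.

0.849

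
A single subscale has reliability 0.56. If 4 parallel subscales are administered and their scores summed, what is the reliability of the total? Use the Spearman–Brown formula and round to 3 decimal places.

ρ_k = kρ / (1 + (k−1)ρ) = 4·0.56 / (1 + 3·0.56) = 2.240 / 2.680 = 0.836.

0.836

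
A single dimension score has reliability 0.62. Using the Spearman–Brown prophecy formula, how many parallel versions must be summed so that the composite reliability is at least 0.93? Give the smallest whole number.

9

k ≥ ρ*(1−ρ₁)/(ρ₁(1−ρ*)) = 0.93·0.38 / (0.62·0.07) = 8.143.
Smallest integer k = 9.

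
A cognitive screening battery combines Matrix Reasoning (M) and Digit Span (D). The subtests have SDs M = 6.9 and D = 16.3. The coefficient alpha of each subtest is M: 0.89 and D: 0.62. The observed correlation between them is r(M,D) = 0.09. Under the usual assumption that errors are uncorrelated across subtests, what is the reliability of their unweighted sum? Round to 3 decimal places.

0.682

Var(M+D) = 6.9² + 16.3² + 2·[6.9·16.3·0.09] = 313.3 + 20.2446 = 333.545.
Because errors are independent across components, Cov(Tᵢ,Tⱼ) = Cov(Xᵢ,Xⱼ); the off-diagonal part of the true-score variance is the same as above.
True-score variance = [6.9²·0.89 + 16.3²·0.62] + 20.2446 = 207.101 + 20.2446 = 227.345.
Reliability = 227.345 / 333.545 = 0.682.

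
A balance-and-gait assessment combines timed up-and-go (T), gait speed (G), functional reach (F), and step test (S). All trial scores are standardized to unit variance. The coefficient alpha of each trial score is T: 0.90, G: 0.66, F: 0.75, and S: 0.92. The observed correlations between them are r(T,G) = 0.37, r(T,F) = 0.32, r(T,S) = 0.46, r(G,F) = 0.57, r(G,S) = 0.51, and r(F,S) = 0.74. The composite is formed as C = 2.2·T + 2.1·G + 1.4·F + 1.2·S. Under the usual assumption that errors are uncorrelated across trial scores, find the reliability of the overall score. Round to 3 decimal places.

0.910

Var(C) = 2.2² + 2.1² + 1.4² + 1.2² + 2·[4.62·0.37 + 3.08·0.32 + 2.64·0.46 + 2.94·0.57 + 2.52·0.51 + 1.68·0.74] = 12.65 + 16.2272 = 28.8772.
With uncorrelated errors the cross-covariances are all true-score covariance, so they carry over unchanged; only the diagonal terms shrink to ρᵢσᵢ².
True-score variance = [2.2²·0.90 + 2.1²·0.66 + 1.4²·0.75 + 1.2²·0.92] + 16.2272 = 10.0614 + 16.2272 = 26.2886.
Reliability = 26.2886 / 28.8772 = 0.910.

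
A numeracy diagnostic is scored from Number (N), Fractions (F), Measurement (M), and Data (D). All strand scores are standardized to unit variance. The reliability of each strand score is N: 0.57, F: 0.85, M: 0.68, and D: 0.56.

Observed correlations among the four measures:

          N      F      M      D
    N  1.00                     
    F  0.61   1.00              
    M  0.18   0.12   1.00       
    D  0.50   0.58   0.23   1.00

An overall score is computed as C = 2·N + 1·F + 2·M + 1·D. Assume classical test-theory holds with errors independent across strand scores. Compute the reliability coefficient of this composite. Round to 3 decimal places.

Var(C) = 2² + 1 + 2² + 1 + 2·[2·0.61 + 4·0.18 + 2·0.50 + 2·0.12 + 0.58 + 2·0.23] = 10 + 8.44 = 18.44.
Under uncorrelated errors the observed covariances equal the true-score covariances, so only the own-variance terms attenuate.
True-score variance = [2²·0.57 + 0.85 + 2²·0.68 + 0.56] + 8.44 = 6.41 + 8.44 = 14.85.
Reliability = 14.85 / 18.44 = 0.805.

0.805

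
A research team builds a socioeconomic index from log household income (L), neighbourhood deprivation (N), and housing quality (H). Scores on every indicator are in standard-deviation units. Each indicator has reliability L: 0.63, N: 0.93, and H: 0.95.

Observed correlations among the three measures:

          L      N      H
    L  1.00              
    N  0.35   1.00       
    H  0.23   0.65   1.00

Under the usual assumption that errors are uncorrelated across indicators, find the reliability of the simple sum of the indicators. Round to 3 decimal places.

Var(L+N+H) = 3 + 2·[0.35 + 0.23 + 0.65] = 3 + 2.46 = 5.46.
With uncorrelated errors the cross-covariances are all true-score covariance, so they carry over unchanged; only the diagonal terms shrink to ρᵢσᵢ².
True-score variance = [0.63 + 0.93 + 0.95] + 2.46 = 2.51 + 2.46 = 4.97.
Reliability = 4.97 / 5.46 = 0.910.

0.910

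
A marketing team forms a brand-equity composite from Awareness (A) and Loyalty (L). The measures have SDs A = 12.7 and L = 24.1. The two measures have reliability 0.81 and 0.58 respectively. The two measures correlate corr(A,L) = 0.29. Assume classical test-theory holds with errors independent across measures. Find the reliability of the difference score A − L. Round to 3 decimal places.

Var(A−L) = 12.7² + 24.1² − 2·12.7·24.1·0.29 = 742.1 − 177.521 = 564.579.
With uncorrelated errors the cross-covariances are all true-score covariance, so they carry over unchanged; only the diagonal terms shrink to ρᵢσᵢ².
True-score variance = [12.7²·0.81 + 24.1²·0.58] − 177.521 = 467.515 − 177.521 = 289.994.
Reliability = 289.994 / 564.579 = 0.514.

0.514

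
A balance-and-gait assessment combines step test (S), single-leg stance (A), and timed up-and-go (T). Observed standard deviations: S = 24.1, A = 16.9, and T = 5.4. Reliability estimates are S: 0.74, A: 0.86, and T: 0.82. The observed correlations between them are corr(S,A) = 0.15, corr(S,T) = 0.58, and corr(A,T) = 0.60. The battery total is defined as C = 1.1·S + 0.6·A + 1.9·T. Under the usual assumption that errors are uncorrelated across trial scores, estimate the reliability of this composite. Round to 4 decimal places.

0.8491

Var(C) = 1.1²·24.1² + 0.6²·16.9² + 1.9²·5.4² + 2·[0.66·24.1·16.9·0.15 + 2.09·24.1·5.4·0.58 + 1.14·16.9·5.4·0.60] = 910.867 + 520.999 = 1431.87.
With uncorrelated errors the cross-covariances are all true-score covariance, so they carry over unchanged; only the diagonal terms shrink to ρᵢσᵢ².
True-score variance = [1.1²·24.1²·0.74 + 0.6²·16.9²·0.86 + 1.9²·5.4²·0.82] + 520.999 = 694.802 + 520.999 = 1215.8.
Reliability = 1215.8 / 1431.87 = 0.8491.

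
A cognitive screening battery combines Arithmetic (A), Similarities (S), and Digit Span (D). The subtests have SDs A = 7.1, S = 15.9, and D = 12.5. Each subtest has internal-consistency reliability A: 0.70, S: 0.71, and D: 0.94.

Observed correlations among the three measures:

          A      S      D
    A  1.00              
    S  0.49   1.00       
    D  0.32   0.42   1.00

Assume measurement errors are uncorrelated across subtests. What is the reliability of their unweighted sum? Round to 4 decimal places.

Var(A+S+D) = 7.1² + 15.9² + 12.5² + 2·[7.1·15.9·0.49 + 7.1·12.5·0.32 + 15.9·12.5·0.42] = 459.47 + 334.382 = 793.852.
With uncorrelated errors the cross-covariances are all true-score covariance, so they carry over unchanged; only the diagonal terms shrink to ρᵢσᵢ².
True-score variance = [7.1²·0.70 + 15.9²·0.71 + 12.5²·0.94] + 334.382 = 361.657 + 334.382 = 696.039.
Reliability = 696.039 / 793.852 = 0.8768.

0.8768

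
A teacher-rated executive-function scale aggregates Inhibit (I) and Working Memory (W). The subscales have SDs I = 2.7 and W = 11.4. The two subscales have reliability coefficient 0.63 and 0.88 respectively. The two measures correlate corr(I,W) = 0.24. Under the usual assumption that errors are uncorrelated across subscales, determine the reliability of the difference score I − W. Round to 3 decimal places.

0.851

Var(I−W) = 2.7² + 11.4² − 2·2.7·11.4·0.24 = 137.25 − 14.7744 = 122.476.
Under uncorrelated errors the observed covariances equal the true-score covariances, so only the own-variance terms attenuate.
True-score variance = [2.7²·0.63 + 11.4²·0.88] − 14.7744 = 118.958 − 14.7744 = 104.183.
Reliability = 104.183 / 122.476 = 0.851.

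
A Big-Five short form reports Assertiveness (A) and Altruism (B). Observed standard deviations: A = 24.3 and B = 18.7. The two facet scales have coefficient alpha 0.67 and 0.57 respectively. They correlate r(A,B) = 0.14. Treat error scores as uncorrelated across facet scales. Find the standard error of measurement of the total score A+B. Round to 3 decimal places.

Var(total) = 940.18 + 127.235 = 1067.41.
True-score variance = 594.952 + 127.235 = 722.186, so reliability = 0.6766.
Error variance = 1067.41 − 722.186 = 345.228; SEM = √345.228 = 18.580.

18.580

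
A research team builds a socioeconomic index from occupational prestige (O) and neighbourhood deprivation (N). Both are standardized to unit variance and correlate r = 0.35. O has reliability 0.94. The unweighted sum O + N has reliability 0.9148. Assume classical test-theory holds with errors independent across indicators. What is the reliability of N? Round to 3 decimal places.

0.830

Var(O+N) = 2 + 2·0.35 = 2.700.
True-score variance = ρ_O + ρ_N + 2·0.35, so 0.9148 = (0.94 + ρ_N + 0.70) / 2.700.
ρ_N = 0.9148·2.700 − 0.94 − 0.70 = 0.830.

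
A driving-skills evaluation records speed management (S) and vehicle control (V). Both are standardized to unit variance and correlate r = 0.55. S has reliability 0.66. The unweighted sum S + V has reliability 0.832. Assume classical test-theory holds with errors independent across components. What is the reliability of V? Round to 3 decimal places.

0.819

Var(S+V) = 2 + 2·0.55 = 3.100.
True-score variance = ρ_S + ρ_V + 2·0.55, so 0.832 = (0.66 + ρ_V + 1.10) / 3.100.
ρ_V = 0.832·3.100 − 0.66 − 1.10 = 0.819.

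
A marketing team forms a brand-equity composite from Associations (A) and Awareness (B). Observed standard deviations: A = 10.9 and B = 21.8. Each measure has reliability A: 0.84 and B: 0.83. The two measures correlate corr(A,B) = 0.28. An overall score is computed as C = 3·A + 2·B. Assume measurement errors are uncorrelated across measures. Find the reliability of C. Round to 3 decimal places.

Var(C) = 3²·10.9² + 2²·21.8² + 2·[6·10.9·21.8·0.28] = 2970.25 + 798.403 = 3768.65.
With uncorrelated errors the cross-covariances are all true-score covariance, so they carry over unchanged; only the diagonal terms shrink to ρᵢσᵢ².
True-score variance = [3²·10.9²·0.84 + 2²·21.8²·0.83] + 798.403 = 2476 + 798.403 = 3274.4.
Reliability = 3274.4 / 3768.65 = 0.869.

0.869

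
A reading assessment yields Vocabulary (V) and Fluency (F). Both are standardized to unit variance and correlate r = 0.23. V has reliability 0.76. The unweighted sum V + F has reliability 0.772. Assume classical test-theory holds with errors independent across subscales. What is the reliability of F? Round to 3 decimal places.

Var(V+F) = 2 + 2·0.23 = 2.460.
True-score variance = ρ_V + ρ_F + 2·0.23, so 0.772 = (0.76 + ρ_F + 0.46) / 2.460.
ρ_F = 0.772·2.460 − 0.76 − 0.46 = 0.679.

0.679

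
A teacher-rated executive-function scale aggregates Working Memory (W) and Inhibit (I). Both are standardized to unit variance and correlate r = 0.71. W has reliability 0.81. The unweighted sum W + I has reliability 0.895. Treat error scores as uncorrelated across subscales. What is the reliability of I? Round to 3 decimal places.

Var(W+I) = 2 + 2·0.71 = 3.420.
True-score variance = ρ_W + ρ_I + 2·0.71, so 0.895 = (0.81 + ρ_I + 1.42) / 3.420.
ρ_I = 0.895·3.420 − 0.81 − 1.42 = 0.831.

0.831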